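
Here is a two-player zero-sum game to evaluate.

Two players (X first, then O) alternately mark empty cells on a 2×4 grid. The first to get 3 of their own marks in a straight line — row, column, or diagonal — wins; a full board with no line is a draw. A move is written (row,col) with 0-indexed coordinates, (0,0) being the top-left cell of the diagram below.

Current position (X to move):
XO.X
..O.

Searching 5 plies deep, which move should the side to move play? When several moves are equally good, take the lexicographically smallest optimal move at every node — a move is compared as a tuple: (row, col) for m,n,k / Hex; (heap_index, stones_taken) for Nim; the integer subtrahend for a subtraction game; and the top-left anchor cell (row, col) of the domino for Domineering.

X's best at [XO.X/..O.]: (1,0)

p1 X@[XO.X/..O.]: (0,2)[XOXX/..O.]-1 (1,0)[XO.X/X.O.]+0* (1,1)[XO.X/.XO.]+0 (1,3)[XO.X/..OX]+0
p2 O@[XO.X/X.O.]: (0,2)[XOOX/X.O.]+0* (1,1)[XO.X/XOO.]+0 (1,3)[XO.X/X.OO]+0
p3 X@[XOOX/X.O.]: (1,1)[XOOX/XXO.]+0* (1,3)[XOOX/X.OX]+0
p4 O@[XOOX/XXO.]: (1,3)[XOOX/XXOO]+0*
p5 X@[XOOX/XXOO] terminal +0; root [XO.X/..O.] d5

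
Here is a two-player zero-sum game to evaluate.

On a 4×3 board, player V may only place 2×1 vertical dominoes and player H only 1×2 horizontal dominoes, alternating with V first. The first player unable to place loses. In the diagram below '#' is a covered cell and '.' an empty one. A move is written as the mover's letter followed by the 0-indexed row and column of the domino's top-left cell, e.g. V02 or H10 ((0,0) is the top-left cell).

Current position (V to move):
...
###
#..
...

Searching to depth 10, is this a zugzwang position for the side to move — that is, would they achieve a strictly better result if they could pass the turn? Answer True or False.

ply 1, V at .../###/#../... | V21=+1→.../###/##./.#.*; V22=-1→.../###/#.#/..#
ply 2, H at .../###/##./.#. | H00=-1→##./###/##./.#.*; H01=-1→.##/###/##./.#.
ply 3, V at ##./###/##./.#. | V22=+1→##./###/###/.##*
ply 4: ##./###/###/.## is terminal -1 (H); from .../###/#../... depth 10
if V skipped the turn, H would face:
~ ply 1, H at .../###/#../... | H00=-1→##./###/#../...; H01=-1→.##/###/#../...; H21=+1→.../###/###/...*; H30=+1→.../###/#../##.; H31=+1→.../###/#../.##
~ ply 2: .../###/###/... is terminal -1 (V); from .../###/#../... depth 10
compare (V): move=+1 vs pass=-1

zugzwang(.../###/#../..., V) = False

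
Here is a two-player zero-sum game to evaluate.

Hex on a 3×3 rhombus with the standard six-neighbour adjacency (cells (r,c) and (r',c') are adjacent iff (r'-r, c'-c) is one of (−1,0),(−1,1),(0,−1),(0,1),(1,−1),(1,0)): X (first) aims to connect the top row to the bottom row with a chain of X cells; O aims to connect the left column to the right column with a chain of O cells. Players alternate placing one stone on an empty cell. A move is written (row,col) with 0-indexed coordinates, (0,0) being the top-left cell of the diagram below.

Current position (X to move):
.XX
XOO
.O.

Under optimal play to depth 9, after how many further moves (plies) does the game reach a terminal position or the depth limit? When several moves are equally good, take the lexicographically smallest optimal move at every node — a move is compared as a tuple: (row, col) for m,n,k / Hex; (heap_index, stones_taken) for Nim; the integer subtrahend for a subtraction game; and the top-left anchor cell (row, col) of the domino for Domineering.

[.XX/XOO/.O.] X move#1: (0,0):-1/XXX/XOO/.O., (2,0):+1/.XX/XOO/XO.*, (2,2):-1/.XX/XOO/.OX
[.XX/XOO/XO.] end (terminal -1, O#2); searched .XX/XOO/.O. to 9

PV length from [.XX/XOO/.O.]: 1 ply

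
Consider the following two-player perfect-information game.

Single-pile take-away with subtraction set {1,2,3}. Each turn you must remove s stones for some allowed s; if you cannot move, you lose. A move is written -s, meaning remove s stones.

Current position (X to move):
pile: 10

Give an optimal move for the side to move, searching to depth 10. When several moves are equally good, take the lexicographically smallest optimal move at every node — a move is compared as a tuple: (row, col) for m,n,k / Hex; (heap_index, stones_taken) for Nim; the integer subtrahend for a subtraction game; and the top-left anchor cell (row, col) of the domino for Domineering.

p1 X@[10]: -1[9]-1 -2[8]+1* -3[7]-1
p2 O@[8]: -1[7]-1* -2[6]-1 -3[5]-1
p3 X@[7]: -1[6]-1 -2[5]-1 -3[4]+1*
p4 O@[4]: -1[3]-1* -2[2]-1 -3[1]-1
p5 X@[3]: -1[2]-1 -2[1]-1 -3[0]+1*
p6 O@[0] terminal -1; root [10] d10

X's best at [10]: -2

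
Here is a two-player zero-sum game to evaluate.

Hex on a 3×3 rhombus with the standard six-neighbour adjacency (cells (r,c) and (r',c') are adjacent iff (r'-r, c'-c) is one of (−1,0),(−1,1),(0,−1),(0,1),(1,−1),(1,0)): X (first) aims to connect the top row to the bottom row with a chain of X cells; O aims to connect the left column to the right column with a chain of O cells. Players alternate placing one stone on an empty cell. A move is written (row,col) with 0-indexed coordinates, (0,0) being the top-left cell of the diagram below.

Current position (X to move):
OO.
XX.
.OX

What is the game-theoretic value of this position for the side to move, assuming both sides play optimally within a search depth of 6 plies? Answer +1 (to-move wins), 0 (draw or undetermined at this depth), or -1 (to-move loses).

ply 1, X at OO./XX./.OX | (0,2)=+1→OOX/XX./.OX*; (1,2)=-1→OO./XXX/.OX; (2,0)=-1→OO./XX./XOX
ply 2, O at OOX/XX./.OX | (1,2)=-1→OOX/XXO/.OX*; (2,0)=-1→OOX/XX./OOX
ply 3, X at OOX/XXO/.OX | (2,0)=+1→OOX/XXO/XOX*
ply 4: OOX/XXO/XOX is terminal -1 (O); from OO./XX./.OX depth 6

value(OO./XX./.OX, X) = +1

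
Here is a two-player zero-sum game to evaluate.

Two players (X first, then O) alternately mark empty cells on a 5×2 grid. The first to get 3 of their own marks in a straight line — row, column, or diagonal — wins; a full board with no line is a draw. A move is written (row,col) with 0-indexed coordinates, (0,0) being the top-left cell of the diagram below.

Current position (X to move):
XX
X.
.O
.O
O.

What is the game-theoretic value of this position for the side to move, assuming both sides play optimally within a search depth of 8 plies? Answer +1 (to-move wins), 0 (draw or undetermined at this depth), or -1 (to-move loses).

value(XX/X./.O/.O/O., X) = +1

ply 1, X at XX/X./.O/.O/O. | (1,1)=-1→XX/XX/.O/.O/O.; (2,0)=+1→XX/X./XO/.O/O.*; (3,0)=-1→XX/X./.O/XO/O.; (4,1)=-1→XX/X./.O/.O/OX
ply 2: XX/X./XO/.O/O. is terminal -1 (O); from XX/X./.O/.O/O. depth 8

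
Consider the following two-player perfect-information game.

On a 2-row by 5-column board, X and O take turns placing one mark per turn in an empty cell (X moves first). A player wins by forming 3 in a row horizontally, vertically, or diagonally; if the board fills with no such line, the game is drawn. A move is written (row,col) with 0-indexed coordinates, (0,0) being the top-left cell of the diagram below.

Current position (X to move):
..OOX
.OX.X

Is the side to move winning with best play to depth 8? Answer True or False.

[..OOX/.OX.X] X move#1: (0,0):-1/X.OOX/.OX.X, (0,1):+0/.XOOX/.OX.X, (1,0):-1/..OOX/XOX.X, (1,3):+1/..OOX/.OXXX*
[..OOX/.OXXX] end (terminal -1, O#2); searched ..OOX/.OX.X to 8

X winning at [..OOX/.OX.X]: True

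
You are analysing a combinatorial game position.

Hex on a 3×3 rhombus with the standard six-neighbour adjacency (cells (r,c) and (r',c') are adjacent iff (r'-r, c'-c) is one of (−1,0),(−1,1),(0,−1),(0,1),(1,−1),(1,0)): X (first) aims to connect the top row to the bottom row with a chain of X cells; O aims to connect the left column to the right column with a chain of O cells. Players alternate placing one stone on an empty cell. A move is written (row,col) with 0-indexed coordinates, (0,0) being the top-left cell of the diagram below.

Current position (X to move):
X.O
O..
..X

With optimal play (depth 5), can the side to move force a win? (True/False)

X winning at [X.O/O../..X]: False

p1 X@[X.O/O../..X]: (0,1)[XXO/O../..X]-1* (1,1)[X.O/OX./..X]-1 (1,2)[X.O/O.X/..X]-1 (2,0)[X.O/O../X.X]-1 (2,1)[X.O/O../.XX]-1
p2 O@[XXO/O../..X]: (1,1)[XXO/OO./..X]+1* (1,2)[XXO/O.O/..X]-1 (2,0)[XXO/O../O.X]-1 (2,1)[XXO/O../.OX]-1
p3 X@[XXO/OO./..X] terminal -1; root [X.O/O../..X] d5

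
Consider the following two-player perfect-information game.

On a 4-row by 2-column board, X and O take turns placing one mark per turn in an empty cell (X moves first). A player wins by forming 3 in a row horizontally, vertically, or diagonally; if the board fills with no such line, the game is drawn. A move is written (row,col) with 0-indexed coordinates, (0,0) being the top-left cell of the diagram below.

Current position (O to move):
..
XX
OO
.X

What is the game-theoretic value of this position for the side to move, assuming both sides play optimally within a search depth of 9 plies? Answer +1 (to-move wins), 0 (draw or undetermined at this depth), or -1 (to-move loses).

value(../XX/OO/.X, O) = 0

p1 O@[../XX/OO/.X]: (0,0)[O./XX/OO/.X]+0* (0,1)[.O/XX/OO/.X]+0 (3,0)[../XX/OO/OX]+0
p2 X@[O./XX/OO/.X]: (0,1)[OX/XX/OO/.X]+0* (3,0)[O./XX/OO/XX]+0
p3 O@[OX/XX/OO/.X]: (3,0)[OX/XX/OO/OX]+0*
p4 X@[OX/XX/OO/OX] terminal +0; root [../XX/OO/.X] d9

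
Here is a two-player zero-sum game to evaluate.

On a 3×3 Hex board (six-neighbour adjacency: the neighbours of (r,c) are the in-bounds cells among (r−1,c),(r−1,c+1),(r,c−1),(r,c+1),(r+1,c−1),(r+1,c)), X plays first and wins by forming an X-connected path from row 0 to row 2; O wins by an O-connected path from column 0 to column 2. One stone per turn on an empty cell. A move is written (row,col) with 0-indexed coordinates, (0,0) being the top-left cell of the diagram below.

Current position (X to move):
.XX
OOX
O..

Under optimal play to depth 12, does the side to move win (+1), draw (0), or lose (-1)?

value(.XX/OOX/O.., X) = +1

[.XX/OOX/O..] X move#1: (0,0):+1/XXX/OOX/O..*, (2,1):+1/.XX/OOX/OX., (2,2):+1/.XX/OOX/O.X
[XXX/OOX/O..] O move#2: (2,1):-1/XXX/OOX/OO.*, (2,2):-1/XXX/OOX/O.O
[XXX/OOX/OO.] X move#3: (2,2):+1/XXX/OOX/OOX*
[XXX/OOX/OOX] end (terminal -1, O#4); searched .XX/OOX/O.. to 12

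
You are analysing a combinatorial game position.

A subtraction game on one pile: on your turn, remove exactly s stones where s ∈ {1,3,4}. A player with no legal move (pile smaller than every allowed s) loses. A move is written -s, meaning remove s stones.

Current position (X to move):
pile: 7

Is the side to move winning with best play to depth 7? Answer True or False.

ply 1, X at 7 | -1=-1→6*; -3=-1→4; -4=-1→3
ply 2, O at 6 | -1=-1→5; -3=-1→3; -4=+1→2*
ply 3, X at 2 | -1=-1→1*
ply 4, O at 1 | -1=+1→0*
ply 5: 0 is terminal -1 (X); from 7 depth 7

X winning at [7]: False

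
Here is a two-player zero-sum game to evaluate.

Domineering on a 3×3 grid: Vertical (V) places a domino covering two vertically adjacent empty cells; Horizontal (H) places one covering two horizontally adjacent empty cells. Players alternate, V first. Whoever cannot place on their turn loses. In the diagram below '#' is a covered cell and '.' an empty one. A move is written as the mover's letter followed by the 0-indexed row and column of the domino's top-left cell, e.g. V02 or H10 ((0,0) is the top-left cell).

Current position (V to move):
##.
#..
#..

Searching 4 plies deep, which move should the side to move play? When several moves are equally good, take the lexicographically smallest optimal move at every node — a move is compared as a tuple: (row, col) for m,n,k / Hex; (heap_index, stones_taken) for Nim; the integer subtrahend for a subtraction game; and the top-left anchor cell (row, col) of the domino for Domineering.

p1 V@[##./#../#..]: V02[###/#.#/#..]-1 V11[##./##./##.]+1* V12[##./#.#/#.#]+1
p2 H@[##./##./##.] terminal -1; root [##./#../#..] d4

V's best at [##./#../#..]: V11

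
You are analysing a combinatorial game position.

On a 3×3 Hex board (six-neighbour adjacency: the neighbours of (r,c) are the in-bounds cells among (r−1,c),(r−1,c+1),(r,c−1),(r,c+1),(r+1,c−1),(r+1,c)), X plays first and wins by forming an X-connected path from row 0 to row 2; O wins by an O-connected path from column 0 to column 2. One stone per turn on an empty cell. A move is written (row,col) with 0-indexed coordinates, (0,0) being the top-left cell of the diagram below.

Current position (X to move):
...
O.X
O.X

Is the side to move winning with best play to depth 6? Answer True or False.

ply 1, X at .../O.X/O.X | (0,0)=-1→X../O.X/O.X; (0,1)=+1→.X./O.X/O.X*; (0,2)=+1→..X/O.X/O.X; (1,1)=+1→.../OXX/O.X; (2,1)=-1→.../O.X/OXX
ply 2, O at .X./O.X/O.X | (0,0)=-1→OX./O.X/O.X*; (0,2)=-1→.XO/O.X/O.X; (1,1)=-1→.X./OOX/O.X; (2,1)=-1→.X./O.X/OOX
ply 3, X at OX./O.X/O.X | (0,2)=+1→OXX/O.X/O.X*; (1,1)=+1→OX./OXX/O.X; (2,1)=+1→OX./O.X/OXX
ply 4: OXX/O.X/O.X is terminal -1 (O); from .../O.X/O.X depth 6

X winning at [.../O.X/O.X]: True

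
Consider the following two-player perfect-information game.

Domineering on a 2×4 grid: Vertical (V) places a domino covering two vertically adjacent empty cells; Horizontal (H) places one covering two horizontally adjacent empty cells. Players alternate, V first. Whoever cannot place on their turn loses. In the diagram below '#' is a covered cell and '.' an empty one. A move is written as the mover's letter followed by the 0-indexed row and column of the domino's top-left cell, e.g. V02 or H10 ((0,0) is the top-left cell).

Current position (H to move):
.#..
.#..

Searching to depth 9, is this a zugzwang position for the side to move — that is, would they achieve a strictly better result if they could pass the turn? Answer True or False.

p1 H@[.#../.#..]: H02[.###/.#..]+1* H12[.#../.###]+1
p2 V@[.###/.#..]: V00[####/##..]-1*
p3 H@[####/##..]: H12[####/####]+1*
p4 V@[####/####] terminal -1; root [.#../.#..] d9
suppose H passes — search the same position with V to move:
pass> p1 V@[.#../.#..]: V00[##../##..]-1 V02[.##./.##.]+1* V03[.#.#/.#.#]+1
pass> p2 H@[.##./.##.] terminal -1; root [.#../.#..] d9
for H: play +1, pass -1

zugzwang(.#../.#.., H) = False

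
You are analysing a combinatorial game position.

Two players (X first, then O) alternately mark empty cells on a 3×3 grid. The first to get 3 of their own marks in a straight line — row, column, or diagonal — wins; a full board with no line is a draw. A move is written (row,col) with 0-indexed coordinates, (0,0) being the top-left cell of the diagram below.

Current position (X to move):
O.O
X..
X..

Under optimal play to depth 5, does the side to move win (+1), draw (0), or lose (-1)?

ply 1, X at O.O/X../X.. | (0,1)=-1→OXO/X../X..*; (1,1)=-1→O.O/XX./X..; (1,2)=-1→O.O/X.X/X..; (2,1)=-1→O.O/X../XX.; (2,2)=-1→O.O/X../X.X
ply 2, O at OXO/X../X.. | (1,1)=+0→OXO/XO./X..; (1,2)=+0→OXO/X.O/X..; (2,1)=+0→OXO/X../XO.; (2,2)=+1→OXO/X../X.O*
ply 3, X at OXO/X../X.O | (1,1)=-1→OXO/XX./X.O*; (1,2)=-1→OXO/X.X/X.O; (2,1)=-1→OXO/X../XXO
ply 4, O at OXO/XX./X.O | (1,2)=+1→OXO/XXO/X.O*; (2,1)=-1→OXO/XX./XOO
ply 5: OXO/XXO/X.O is terminal -1 (X); from O.O/X../X.. depth 5

value(O.O/X../X.., X) = -1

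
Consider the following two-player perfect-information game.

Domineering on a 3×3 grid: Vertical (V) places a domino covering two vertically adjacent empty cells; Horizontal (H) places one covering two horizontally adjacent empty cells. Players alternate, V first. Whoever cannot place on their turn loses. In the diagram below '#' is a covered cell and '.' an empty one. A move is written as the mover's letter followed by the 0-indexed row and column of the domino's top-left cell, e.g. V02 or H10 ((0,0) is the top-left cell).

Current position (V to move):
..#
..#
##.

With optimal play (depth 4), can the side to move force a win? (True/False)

V winning at [..#/..#/##.]: True

[..#/..#/##.] V move#1: V00:+1/#.#/#.#/##.*, V01:+1/.##/.##/##.
[#.#/#.#/##.] end (terminal -1, H#2); searched ..#/..#/##. to 4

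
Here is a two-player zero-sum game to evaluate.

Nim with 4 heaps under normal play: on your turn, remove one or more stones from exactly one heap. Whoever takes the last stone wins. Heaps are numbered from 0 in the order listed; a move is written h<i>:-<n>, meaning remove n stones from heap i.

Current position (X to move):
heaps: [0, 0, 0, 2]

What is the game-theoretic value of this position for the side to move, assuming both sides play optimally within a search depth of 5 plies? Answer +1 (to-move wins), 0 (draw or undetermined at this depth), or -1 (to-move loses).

[(0,0,0,2)] X move#1: h3:-1:-1/(0,0,0,1), h3:-2:+1/(0,0,0,0)*
[(0,0,0,0)] end (terminal -1, O#2); searched (0,0,0,2) to 5

value((0,0,0,2), X) = +1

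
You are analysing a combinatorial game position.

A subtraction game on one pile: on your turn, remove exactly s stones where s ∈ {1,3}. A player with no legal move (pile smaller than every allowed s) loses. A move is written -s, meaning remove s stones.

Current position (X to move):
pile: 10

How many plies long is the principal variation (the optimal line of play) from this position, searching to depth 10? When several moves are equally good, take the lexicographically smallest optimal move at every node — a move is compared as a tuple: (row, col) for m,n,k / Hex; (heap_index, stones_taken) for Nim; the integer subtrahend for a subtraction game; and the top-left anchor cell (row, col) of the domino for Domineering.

ply 1, X at 10 | -1=-1→9*; -3=-1→7
ply 2, O at 9 | -1=+1→8*; -3=+1→6
ply 3, X at 8 | -1=-1→7*; -3=-1→5
ply 4, O at 7 | -1=+1→6*; -3=+1→4
ply 5, X at 6 | -1=-1→5*; -3=-1→3
ply 6, O at 5 | -1=+1→4*; -3=+1→2
ply 7, X at 4 | -1=-1→3*; -3=-1→1
ply 8, O at 3 | -1=+1→2*; -3=+1→0
ply 9, X at 2 | -1=-1→1*
ply 10, O at 1 | -1=+1→0*
ply 11: 0 is terminal -1 (X); from 10 depth 10

PV length from [10]: 10 plies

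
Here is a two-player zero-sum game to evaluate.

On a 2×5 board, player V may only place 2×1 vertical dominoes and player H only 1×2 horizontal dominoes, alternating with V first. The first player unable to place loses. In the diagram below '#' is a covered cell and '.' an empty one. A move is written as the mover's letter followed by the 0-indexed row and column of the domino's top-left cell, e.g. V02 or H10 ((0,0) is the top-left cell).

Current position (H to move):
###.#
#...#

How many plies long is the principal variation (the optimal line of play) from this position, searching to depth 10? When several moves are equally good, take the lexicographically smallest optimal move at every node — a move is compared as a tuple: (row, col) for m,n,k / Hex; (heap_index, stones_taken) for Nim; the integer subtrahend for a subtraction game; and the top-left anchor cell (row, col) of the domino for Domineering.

ply 1, H at ###.#/#...# | H11=-1→###.#/###.#; H12=+1→###.#/#.###*
ply 2: ###.#/#.### is terminal -1 (V); from ###.#/#...# depth 10

PV length from [###.#/#...#]: 1 ply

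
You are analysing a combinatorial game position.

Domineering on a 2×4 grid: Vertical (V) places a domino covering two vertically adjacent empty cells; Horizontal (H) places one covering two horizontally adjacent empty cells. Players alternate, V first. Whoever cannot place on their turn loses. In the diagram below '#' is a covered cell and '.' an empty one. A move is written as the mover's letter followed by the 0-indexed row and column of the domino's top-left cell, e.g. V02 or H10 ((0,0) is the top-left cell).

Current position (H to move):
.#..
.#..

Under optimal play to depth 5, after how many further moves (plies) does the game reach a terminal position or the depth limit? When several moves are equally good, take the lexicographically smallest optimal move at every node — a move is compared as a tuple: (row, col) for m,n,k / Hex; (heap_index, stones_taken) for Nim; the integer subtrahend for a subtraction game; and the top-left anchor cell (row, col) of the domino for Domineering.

PV length from [.#../.#..]: 3 plies

p1 H@[.#../.#..]: H02[.###/.#..]+1* H12[.#../.###]+1
p2 V@[.###/.#..]: V00[####/##..]-1*
p3 H@[####/##..]: H12[####/####]+1*
p4 V@[####/####] terminal -1; root [.#../.#..] d5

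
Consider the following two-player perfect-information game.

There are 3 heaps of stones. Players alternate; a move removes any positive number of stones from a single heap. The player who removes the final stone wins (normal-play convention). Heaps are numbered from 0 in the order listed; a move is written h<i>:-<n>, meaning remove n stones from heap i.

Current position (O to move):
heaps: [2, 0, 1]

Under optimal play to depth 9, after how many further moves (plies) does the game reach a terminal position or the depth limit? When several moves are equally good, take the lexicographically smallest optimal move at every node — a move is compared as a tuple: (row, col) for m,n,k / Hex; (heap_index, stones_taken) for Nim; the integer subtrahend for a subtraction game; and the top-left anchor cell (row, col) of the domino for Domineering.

ply 1, O at (2,0,1) | h0:-1=+1→(1,0,1)*; h0:-2=-1→(0,0,1); h2:-1=-1→(2,0,0)
ply 2, X at (1,0,1) | h0:-1=-1→(0,0,1)*; h2:-1=-1→(1,0,0)
ply 3, O at (0,0,1) | h2:-1=+1→(0,0,0)*
ply 4: (0,0,0) is terminal -1 (X); from (2,0,1) depth 9

PV length from [(2,0,1)]: 3 plies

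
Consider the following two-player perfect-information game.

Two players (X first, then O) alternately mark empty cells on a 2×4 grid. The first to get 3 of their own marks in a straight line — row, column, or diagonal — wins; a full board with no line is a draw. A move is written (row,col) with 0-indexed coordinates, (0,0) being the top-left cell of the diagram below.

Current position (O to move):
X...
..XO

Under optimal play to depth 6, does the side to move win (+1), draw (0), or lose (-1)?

value(X.../..XO, O) = 0

p1 O@[X.../..XO]: (0,1)[XO../..XO]+0* (0,2)[X.O./..XO]+0 (0,3)[X..O/..XO]+0 (1,0)[X.../O.XO]+0 (1,1)[X.../.OXO]+0
p2 X@[XO../..XO]: (0,2)[XOX./..XO]+0* (0,3)[XO.X/..XO]+0 (1,0)[XO../X.XO]+0 (1,1)[XO../.XXO]+0
p3 O@[XOX./..XO]: (0,3)[XOXO/..XO]+0* (1,0)[XOX./O.XO]+0 (1,1)[XOX./.OXO]+0
p4 X@[XOXO/..XO]: (1,0)[XOXO/X.XO]+0* (1,1)[XOXO/.XXO]+0
p5 O@[XOXO/X.XO]: (1,1)[XOXO/XOXO]+0*
p6 X@[XOXO/XOXO] terminal +0; root [X.../..XO] d6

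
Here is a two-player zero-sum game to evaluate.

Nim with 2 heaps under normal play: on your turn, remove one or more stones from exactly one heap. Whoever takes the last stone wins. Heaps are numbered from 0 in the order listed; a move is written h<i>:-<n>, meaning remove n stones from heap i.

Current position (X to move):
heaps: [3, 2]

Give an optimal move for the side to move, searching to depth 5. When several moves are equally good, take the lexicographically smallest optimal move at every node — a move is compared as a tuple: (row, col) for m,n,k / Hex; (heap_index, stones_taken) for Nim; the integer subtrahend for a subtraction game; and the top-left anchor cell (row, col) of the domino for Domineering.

X's best at [(3,2)]: h0:-1

p1 X@[(3,2)]: h0:-1[(2,2)]+1* h0:-2[(1,2)]-1 h0:-3[(0,2)]-1 h1:-1[(3,1)]-1 h1:-2[(3,0)]-1
p2 O@[(2,2)]: h0:-1[(1,2)]-1* h0:-2[(0,2)]-1 h1:-1[(2,1)]-1 h1:-2[(2,0)]-1
p3 X@[(1,2)]: h0:-1[(0,2)]-1 h1:-1[(1,1)]+1* h1:-2[(1,0)]-1
p4 O@[(1,1)]: h0:-1[(0,1)]-1* h1:-1[(1,0)]-1
p5 X@[(0,1)]: h1:-1[(0,0)]+1*
p6 O@[(0,0)] terminal -1; root [(3,2)] d5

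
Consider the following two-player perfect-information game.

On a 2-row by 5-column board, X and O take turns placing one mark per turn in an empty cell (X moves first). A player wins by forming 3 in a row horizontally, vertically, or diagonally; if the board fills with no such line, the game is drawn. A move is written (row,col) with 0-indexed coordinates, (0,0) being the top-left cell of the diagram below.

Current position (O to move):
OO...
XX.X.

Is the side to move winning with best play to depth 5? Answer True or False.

p1 O@[OO.../XX.X.]: (0,2)[OOO../XX.X.]+1* (0,3)[OO.O./XX.X.]-1 (0,4)[OO..O/XX.X.]-1 (1,2)[OO.../XXOX.]+0 (1,4)[OO.../XX.XO]-1
p2 X@[OOO../XX.X.] terminal -1; root [OO.../XX.X.] d5

O winning at [OO.../XX.X.]: True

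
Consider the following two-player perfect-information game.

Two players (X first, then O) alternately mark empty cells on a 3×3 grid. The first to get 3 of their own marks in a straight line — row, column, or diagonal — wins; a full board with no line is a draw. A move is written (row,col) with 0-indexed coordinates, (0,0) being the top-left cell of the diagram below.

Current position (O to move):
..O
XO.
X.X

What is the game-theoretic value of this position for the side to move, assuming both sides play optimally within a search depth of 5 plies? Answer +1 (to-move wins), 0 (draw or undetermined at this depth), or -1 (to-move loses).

p1 O@[..O/XO./X.X]: (0,0)[O.O/XO./X.X]-1* (0,1)[.OO/XO./X.X]-1 (1,2)[..O/XOO/X.X]-1 (2,1)[..O/XO./XOX]-1
p2 X@[O.O/XO./X.X]: (0,1)[OXO/XO./X.X]+0 (1,2)[O.O/XOX/X.X]-1 (2,1)[O.O/XO./XXX]+1*
p3 O@[O.O/XO./XXX] terminal -1; root [..O/XO./X.X] d5

value(..O/XO./X.X, O) = -1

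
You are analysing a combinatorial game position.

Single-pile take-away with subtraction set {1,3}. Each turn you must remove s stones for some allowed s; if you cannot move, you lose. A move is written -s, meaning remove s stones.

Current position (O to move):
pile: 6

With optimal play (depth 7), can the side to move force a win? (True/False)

O winning at [6]: False

ply 1, O at 6 | -1=-1→5*; -3=-1→3
ply 2, X at 5 | -1=+1→4*; -3=+1→2
ply 3, O at 4 | -1=-1→3*; -3=-1→1
ply 4, X at 3 | -1=+1→2*; -3=+1→0
ply 5, O at 2 | -1=-1→1*
ply 6, X at 1 | -1=+1→0*
ply 7: 0 is terminal -1 (O); from 6 depth 7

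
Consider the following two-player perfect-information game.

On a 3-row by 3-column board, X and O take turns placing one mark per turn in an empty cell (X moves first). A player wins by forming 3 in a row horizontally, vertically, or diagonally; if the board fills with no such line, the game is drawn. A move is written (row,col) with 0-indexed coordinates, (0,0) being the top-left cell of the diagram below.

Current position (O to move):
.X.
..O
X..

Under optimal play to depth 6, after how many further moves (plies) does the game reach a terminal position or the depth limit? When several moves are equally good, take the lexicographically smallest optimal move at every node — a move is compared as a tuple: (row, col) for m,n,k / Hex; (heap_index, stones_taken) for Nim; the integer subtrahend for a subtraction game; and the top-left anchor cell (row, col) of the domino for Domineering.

ply 1, O at .X./..O/X.. | (0,0)=-1→OX./..O/X..; (0,2)=-1→.XO/..O/X..; (1,0)=-1→.X./O.O/X..; (1,1)=+0→.X./.OO/X..*; (2,1)=-1→.X./..O/XO.; (2,2)=-1→.X./..O/X.O
ply 2, X at .X./.OO/X.. | (0,0)=-1→XX./.OO/X..; (0,2)=-1→.XX/.OO/X..; (1,0)=+0→.X./XOO/X..*; (2,1)=-1→.X./.OO/XX.; (2,2)=-1→.X./.OO/X.X
ply 3, O at .X./XOO/X.. | (0,0)=+0→OX./XOO/X..*; (0,2)=-1→.XO/XOO/X..; (2,1)=-1→.X./XOO/XO.; (2,2)=-1→.X./XOO/X.O
ply 4, X at OX./XOO/X.. | (0,2)=-1→OXX/XOO/X..; (2,1)=-1→OX./XOO/XX.; (2,2)=+0→OX./XOO/X.X*
ply 5, O at OX./XOO/X.X | (0,2)=-1→OXO/XOO/X.X; (2,1)=+0→OX./XOO/XOX*
ply 6, X at OX./XOO/XOX | (0,2)=+0→OXX/XOO/XOX*
ply 7: OXX/XOO/XOX is terminal +0 (O); from .X./..O/X.. depth 6

PV length from [.X./..O/X..]: 6 plies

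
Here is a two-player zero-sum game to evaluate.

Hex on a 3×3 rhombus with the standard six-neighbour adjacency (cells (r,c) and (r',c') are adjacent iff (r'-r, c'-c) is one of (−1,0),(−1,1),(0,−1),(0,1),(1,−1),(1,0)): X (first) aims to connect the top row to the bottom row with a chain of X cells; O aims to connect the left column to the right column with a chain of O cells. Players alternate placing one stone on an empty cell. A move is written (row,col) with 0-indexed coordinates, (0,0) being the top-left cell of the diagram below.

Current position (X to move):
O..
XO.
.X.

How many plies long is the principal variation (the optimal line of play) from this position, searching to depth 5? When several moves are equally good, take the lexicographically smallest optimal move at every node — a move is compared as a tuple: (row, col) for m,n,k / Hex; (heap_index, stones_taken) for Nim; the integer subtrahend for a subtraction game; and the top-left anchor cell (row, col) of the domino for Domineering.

ply 1, X at O../XO./.X. | (0,1)=-1→OX./XO./.X.*; (0,2)=-1→O.X/XO./.X.; (1,2)=-1→O../XOX/.X.; (2,0)=-1→O../XO./XX.; (2,2)=-1→O../XO./.XX
ply 2, O at OX./XO./.X. | (0,2)=-1→OXO/XO./.X.; (1,2)=-1→OX./XOO/.X.; (2,0)=+1→OX./XO./OX.*; (2,2)=-1→OX./XO./.XO
ply 3, X at OX./XO./OX. | (0,2)=-1→OXX/XO./OX.*; (1,2)=-1→OX./XOX/OX.; (2,2)=-1→OX./XO./OXX
ply 4, O at OXX/XO./OX. | (1,2)=+1→OXX/XOO/OX.*; (2,2)=-1→OXX/XO./OXO
ply 5: OXX/XOO/OX. is terminal -1 (X); from O../XO./.X. depth 5

PV length from [O../XO./.X.]: 4 plies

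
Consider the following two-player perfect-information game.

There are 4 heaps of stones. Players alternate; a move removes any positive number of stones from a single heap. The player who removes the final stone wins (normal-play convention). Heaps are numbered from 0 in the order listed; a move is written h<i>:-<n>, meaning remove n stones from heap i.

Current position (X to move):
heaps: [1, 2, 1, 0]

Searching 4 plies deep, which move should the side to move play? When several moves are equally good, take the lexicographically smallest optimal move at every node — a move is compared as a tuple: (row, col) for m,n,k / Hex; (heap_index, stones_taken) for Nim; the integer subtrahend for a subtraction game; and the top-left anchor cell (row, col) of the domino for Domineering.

[(1,2,1,0)] X move#1: h0:-1:-1/(0,2,1,0), h1:-1:-1/(1,1,1,0), h1:-2:+1/(1,0,1,0)*, h2:-1:-1/(1,2,0,0)
[(1,0,1,0)] O move#2: h0:-1:-1/(0,0,1,0)*, h2:-1:-1/(1,0,0,0)
[(0,0,1,0)] X move#3: h2:-1:+1/(0,0,0,0)*
[(0,0,0,0)] end (terminal -1, O#4); searched (1,2,1,0) to 4

X's best at [(1,2,1,0)]: h1:-2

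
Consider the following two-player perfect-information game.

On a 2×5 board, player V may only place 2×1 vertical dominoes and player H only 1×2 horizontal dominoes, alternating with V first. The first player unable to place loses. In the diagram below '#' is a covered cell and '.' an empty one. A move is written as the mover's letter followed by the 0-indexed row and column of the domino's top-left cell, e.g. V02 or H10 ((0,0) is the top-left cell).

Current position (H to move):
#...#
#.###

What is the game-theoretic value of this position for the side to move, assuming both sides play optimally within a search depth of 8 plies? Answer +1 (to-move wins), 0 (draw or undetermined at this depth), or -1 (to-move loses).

[#...#/#.###] H move#1: H01:+1/###.#/#.###*, H02:-1/#.###/#.###
[###.#/#.###] end (terminal -1, V#2); searched #...#/#.### to 8

value(#...#/#.###, H) = +1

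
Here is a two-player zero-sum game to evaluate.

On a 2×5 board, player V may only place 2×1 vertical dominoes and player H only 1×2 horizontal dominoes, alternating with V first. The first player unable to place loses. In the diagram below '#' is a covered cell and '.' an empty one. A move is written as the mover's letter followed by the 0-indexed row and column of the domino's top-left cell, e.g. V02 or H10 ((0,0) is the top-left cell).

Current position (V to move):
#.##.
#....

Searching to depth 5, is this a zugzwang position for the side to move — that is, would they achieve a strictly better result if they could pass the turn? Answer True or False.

zugzwang(#.##./#...., V) = True

p1 V@[#.##./#....]: V01[####./##...]-1* V04[#.###/#...#]-1
p2 H@[####./##...]: H12[####./####.]-1 H13[####./##.##]+1*
p3 V@[####./##.##] terminal -1; root [#.##./#....] d5
pass branch (H moves first from the same position):
  | p1 H@[#.##./#....]: H11[#.##./###..]-1* H12[#.##./#.##.]-1 H13[#.##./#..##]-1
  | p2 V@[#.##./###..]: V04[#.###/###.#]+1*
  | p3 H@[#.###/###.#] terminal -1; root [#.##./#....] d5
V moving scores -1; V passing scores +1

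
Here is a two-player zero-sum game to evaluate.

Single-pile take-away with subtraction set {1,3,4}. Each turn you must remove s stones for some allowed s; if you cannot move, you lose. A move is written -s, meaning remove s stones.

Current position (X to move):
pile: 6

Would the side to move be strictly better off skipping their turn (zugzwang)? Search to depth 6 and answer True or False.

[6] X move#1: -1:-1/5, -3:-1/3, -4:+1/2*
[2] O move#2: -1:-1/1*
[1] X move#3: -1:+1/0*
[0] end (terminal -1, O#4); searched 6 to 6
suppose X passes — search the same position with O to move:
pass> [6] O move#1: -1:-1/5, -3:-1/3, -4:+1/2*
pass> [2] X move#2: -1:-1/1*
pass> [1] O move#3: -1:+1/0*
pass> [0] end (terminal -1, X#4); searched 6 to 6
for X: play +1, pass -1

zugzwang(6, X) = False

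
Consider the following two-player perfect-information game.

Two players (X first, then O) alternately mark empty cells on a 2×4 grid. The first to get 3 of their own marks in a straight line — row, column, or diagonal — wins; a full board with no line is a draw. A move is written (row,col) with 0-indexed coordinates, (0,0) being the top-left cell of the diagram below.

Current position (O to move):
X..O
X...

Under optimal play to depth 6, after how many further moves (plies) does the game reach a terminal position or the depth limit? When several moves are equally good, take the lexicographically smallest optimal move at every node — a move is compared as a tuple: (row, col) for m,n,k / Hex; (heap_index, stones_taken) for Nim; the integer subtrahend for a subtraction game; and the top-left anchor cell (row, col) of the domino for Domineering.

[X..O/X...] O move#1: (0,1):+0/XO.O/X...*, (0,2):+0/X.OO/X..., (1,1):+0/X..O/XO.., (1,2):+0/X..O/X.O., (1,3):+0/X..O/X..O
[XO.O/X...] X move#2: (0,2):+0/XOXO/X...*, (1,1):-1/XO.O/XX.., (1,2):-1/XO.O/X.X., (1,3):-1/XO.O/X..X
[XOXO/X...] O move#3: (1,1):+0/XOXO/XO..*, (1,2):+0/XOXO/X.O., (1,3):+0/XOXO/X..O
[XOXO/XO..] X move#4: (1,2):+0/XOXO/XOX.*, (1,3):+0/XOXO/XO.X
[XOXO/XOX.] O move#5: (1,3):+0/XOXO/XOXO*
[XOXO/XOXO] end (terminal +0, X#6); searched X..O/X... to 6

PV length from [X..O/X...]: 5 plies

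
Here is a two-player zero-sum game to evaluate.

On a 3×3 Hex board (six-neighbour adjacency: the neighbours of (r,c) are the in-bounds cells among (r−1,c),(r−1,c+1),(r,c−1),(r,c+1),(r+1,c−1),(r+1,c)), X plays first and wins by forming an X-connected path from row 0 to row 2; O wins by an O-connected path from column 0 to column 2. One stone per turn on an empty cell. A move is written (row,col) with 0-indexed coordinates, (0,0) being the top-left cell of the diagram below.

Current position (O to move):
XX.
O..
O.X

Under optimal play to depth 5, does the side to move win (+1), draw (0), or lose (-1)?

value(XX./O../O.X, O) = +1

ply 1, O at XX./O../O.X | (0,2)=-1→XXO/O../O.X; (1,1)=+1→XX./OO./O.X*; (1,2)=+1→XX./O.O/O.X; (2,1)=-1→XX./O../OOX
ply 2, X at XX./OO./O.X | (0,2)=-1→XXX/OO./O.X*; (1,2)=-1→XX./OOX/O.X; (2,1)=-1→XX./OO./OXX
ply 3, O at XXX/OO./O.X | (1,2)=+1→XXX/OOO/O.X*; (2,1)=-1→XXX/OO./OOX
ply 4: XXX/OOO/O.X is terminal -1 (X); from XX./O../O.X depth 5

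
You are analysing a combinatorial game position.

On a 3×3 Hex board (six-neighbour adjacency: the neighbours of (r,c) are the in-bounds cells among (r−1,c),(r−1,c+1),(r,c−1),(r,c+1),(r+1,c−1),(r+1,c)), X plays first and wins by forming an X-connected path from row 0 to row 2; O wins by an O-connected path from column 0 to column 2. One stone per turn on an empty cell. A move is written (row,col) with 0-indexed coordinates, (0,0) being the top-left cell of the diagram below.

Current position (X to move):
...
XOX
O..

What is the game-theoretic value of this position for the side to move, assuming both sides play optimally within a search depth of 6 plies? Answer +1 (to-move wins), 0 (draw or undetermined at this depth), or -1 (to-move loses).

value(.../XOX/O.., X) = +1

[.../XOX/O..] X move#1: (0,0):-1/X../XOX/O.., (0,1):-1/.X./XOX/O.., (0,2):+1/..X/XOX/O..*, (2,1):-1/.../XOX/OX., (2,2):-1/.../XOX/O.X
[..X/XOX/O..] O move#2: (0,0):-1/O.X/XOX/O..*, (0,1):-1/.OX/XOX/O.., (2,1):-1/..X/XOX/OO., (2,2):-1/..X/XOX/O.O
[O.X/XOX/O..] X move#3: (0,1):+1/OXX/XOX/O..*, (2,1):+1/O.X/XOX/OX., (2,2):+1/O.X/XOX/O.X
[OXX/XOX/O..] O move#4: (2,1):-1/OXX/XOX/OO.*, (2,2):-1/OXX/XOX/O.O
[OXX/XOX/OO.] X move#5: (2,2):+1/OXX/XOX/OOX*
[OXX/XOX/OOX] end (terminal -1, O#6); searched .../XOX/O.. to 6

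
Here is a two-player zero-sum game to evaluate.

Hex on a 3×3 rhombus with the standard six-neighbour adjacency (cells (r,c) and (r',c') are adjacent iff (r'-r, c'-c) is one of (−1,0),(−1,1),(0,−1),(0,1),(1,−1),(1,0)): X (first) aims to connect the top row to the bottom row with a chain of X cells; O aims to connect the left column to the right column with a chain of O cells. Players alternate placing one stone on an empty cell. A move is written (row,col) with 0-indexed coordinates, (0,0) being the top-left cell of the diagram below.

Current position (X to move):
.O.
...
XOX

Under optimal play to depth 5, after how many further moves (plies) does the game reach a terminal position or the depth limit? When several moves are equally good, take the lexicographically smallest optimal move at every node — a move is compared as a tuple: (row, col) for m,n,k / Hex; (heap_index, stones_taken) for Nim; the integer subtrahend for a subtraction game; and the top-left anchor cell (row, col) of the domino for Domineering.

PV length from [.O./.../XOX]: 3 plies

ply 1, X at .O./.../XOX | (0,0)=+1→XO./.../XOX*; (0,2)=+1→.OX/.../XOX; (1,0)=+1→.O./X../XOX; (1,1)=-1→.O./.X./XOX; (1,2)=-1→.O./..X/XOX
ply 2, O at XO./.../XOX | (0,2)=-1→XOO/.../XOX*; (1,0)=-1→XO./O../XOX; (1,1)=-1→XO./.O./XOX; (1,2)=-1→XO./..O/XOX
ply 3, X at XOO/.../XOX | (1,0)=+1→XOO/X../XOX*; (1,1)=-1→XOO/.X./XOX; (1,2)=-1→XOO/..X/XOX
ply 4: XOO/X../XOX is terminal -1 (O); from .O./.../XOX depth 5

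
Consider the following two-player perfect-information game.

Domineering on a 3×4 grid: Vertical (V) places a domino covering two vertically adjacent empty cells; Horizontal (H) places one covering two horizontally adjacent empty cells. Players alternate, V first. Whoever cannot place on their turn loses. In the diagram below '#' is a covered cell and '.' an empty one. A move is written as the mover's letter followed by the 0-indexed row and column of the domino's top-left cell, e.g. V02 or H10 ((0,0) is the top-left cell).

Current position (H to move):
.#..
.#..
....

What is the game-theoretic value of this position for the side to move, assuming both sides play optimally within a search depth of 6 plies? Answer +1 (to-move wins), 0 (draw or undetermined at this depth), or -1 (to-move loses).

ply 1, H at .#../.#../.... | H02=-1→.###/.#../....; H12=+1→.#../.###/....*; H20=-1→.#../.#../##..; H21=-1→.#../.#../.##.; H22=-1→.#../.#../..##
ply 2, V at .#../.###/.... | V00=-1→##../####/....*; V10=-1→.#../####/#...
ply 3, H at ##../####/.... | H02=+1→####/####/....*; H20=+1→##../####/##..; H21=+1→##../####/.##.; H22=+1→##../####/..##
ply 4: ####/####/.... is terminal -1 (V); from .#../.#../.... depth 6

value(.#../.#../...., H) = +1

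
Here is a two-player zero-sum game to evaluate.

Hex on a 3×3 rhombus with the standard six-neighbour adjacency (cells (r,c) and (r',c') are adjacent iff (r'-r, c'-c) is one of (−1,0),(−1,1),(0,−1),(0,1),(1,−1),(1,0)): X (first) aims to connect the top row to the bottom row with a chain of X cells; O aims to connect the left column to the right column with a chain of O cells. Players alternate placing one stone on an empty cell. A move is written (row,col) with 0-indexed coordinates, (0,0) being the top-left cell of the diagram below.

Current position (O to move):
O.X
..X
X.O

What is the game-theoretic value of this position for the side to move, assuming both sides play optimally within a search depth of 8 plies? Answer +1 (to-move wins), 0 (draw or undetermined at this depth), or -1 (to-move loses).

value(O.X/..X/X.O, O) = -1

ply 1, O at O.X/..X/X.O | (0,1)=-1→OOX/..X/X.O*; (1,0)=-1→O.X/O.X/X.O; (1,1)=-1→O.X/.OX/X.O; (2,1)=-1→O.X/..X/XOO
ply 2, X at OOX/..X/X.O | (1,0)=+1→OOX/X.X/X.O*; (1,1)=+1→OOX/.XX/X.O; (2,1)=+1→OOX/..X/XXO
ply 3, O at OOX/X.X/X.O | (1,1)=-1→OOX/XOX/X.O*; (2,1)=-1→OOX/X.X/XOO
ply 4, X at OOX/XOX/X.O | (2,1)=+1→OOX/XOX/XXO*
ply 5: OOX/XOX/XXO is terminal -1 (O); from O.X/..X/X.O depth 8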